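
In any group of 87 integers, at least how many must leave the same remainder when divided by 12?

8

If each of the 12 residue classes modulo 12 held at most 7, the total would be at most 12 × 7 = 84 < 87, a contradiction.
So at least one holds ⌈87/12⌉ = 8.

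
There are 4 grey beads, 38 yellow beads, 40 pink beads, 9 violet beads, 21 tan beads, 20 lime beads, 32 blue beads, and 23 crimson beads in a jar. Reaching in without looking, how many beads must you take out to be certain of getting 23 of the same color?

143

Treat the 8 colors as pigeonholes.
In the worst case we take at most 22 of each color, but all 4 grey, all 9 violet, all 21 tan, and all 20 lime (fewer than 22), giving 4 + 22 + 22 + 9 + 21 + 20 + 22 + 22 = 142.
One more bead then forces some color to 23, so 142 + 1 = 143.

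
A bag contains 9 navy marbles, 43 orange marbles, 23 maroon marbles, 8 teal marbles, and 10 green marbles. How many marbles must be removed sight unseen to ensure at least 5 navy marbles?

89

The worst case draws every non-navy marble first: 43 + 23 + 8 + 10 = 84.
The next 5 draws are then forced to be navy, giving 84 + 5 = 89.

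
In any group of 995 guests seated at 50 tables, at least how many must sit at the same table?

20

The 995 guests fall into 50 tables.
If each of the 50 tables held at most 19, the total would be at most 50 × 19 = 950 < 995, a contradiction.
So at least one holds ⌈995/50⌉ = 20.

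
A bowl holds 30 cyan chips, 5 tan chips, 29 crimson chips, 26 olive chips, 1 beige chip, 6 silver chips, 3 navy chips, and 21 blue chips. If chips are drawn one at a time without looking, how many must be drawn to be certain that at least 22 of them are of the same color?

In the worst case we take at most 21 of each color, but all 5 tan, all 1 beige, all 6 silver, and all 3 navy (fewer than 21), giving 21 + 5 + 21 + 21 + 1 + 6 + 3 + 21 = 99.
One more chip then forces some color to 22, so 99 + 1 = 100.

100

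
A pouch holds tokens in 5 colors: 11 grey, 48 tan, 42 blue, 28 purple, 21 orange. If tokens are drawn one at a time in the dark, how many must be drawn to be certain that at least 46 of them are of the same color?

148

In the worst case we take at most 45 of each color, but all 11 grey, all 42 blue, all 28 purple, and all 21 orange (fewer than 45), giving 11 + 45 + 42 + 28 + 21 = 147.
One more token then forces some color to 46, so 147 + 1 = 148.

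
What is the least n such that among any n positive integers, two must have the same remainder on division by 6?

Two integers differ by a multiple of 6 exactly when they share a remainder mod 6.
There are 6 residue classes mod 6, so 6 integers can all lie in distinct classes.
One more integer must repeat a residue, giving a difference divisible by 6. So n = 6 + 1 = 7.

7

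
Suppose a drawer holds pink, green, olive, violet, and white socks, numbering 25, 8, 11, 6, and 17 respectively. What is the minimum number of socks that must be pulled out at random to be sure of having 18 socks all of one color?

60

Treat the 5 colors as pigeonholes.
In the worst case we take at most 17 of each color, but all 8 green, all 11 olive, and all 6 violet (fewer than 17), giving 17 + 8 + 11 + 6 + 17 = 59.
One more sock then forces some color to 18, so 59 + 1 = 60.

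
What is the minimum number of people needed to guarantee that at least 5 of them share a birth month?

There are 12 months of the year acting as pigeonholes.
With 12 × 4 = 48 people we could place exactly 4 in each, with no class reaching 5.
One more forces some class to hold 5, so 48 + 1 = 49.

49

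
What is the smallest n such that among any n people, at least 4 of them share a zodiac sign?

37

There are 12 zodiac signs acting as pigeonholes.
With 12 × 3 = 36 people we could place exactly 3 in each, with no class reaching 4.
One more forces some class to hold 4, so 36 + 1 = 37.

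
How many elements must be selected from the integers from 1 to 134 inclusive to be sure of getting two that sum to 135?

68

Partition {1, …, 134} into 67 pairs: {1,134}, {2,133}, …, {67,68}.
Choosing 67 integers — say the integers 1 through 67 — takes one from each pair and avoids the property.
Choosing 68 forces two into the same pair by pigeonhole, and those sum to 135. So 68.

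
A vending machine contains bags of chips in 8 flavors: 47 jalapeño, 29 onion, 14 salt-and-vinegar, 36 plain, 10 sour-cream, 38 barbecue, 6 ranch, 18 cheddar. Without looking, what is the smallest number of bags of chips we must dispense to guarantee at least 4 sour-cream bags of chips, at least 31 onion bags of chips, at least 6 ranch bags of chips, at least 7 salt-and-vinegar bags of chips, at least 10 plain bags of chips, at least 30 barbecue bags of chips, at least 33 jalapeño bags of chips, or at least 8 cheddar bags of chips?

Each of the 8 flavors has its own threshold; avoid all of them simultaneously.
The worst case stops just short of every target: 32 jalapeño, all 29 onion, 6 salt-and-vinegar, 9 plain, 3 sour-cream, 29 barbecue, 5 ranch, 7 cheddar — 32 + 29 + 6 + 9 + 3 + 29 + 5 + 7 = 120 bags of chips.
One more bag of chips must push some flavor to its target, so 120 + 1 = 121.

121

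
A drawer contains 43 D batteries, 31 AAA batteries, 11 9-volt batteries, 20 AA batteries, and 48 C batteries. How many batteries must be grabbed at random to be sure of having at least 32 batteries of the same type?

125

Treat the 5 types as pigeonholes.
In the worst case we take at most 31 of each type, but all 11 9-volt and all 20 AA (fewer than 31), giving 31 + 31 + 11 + 20 + 31 = 124.
One more battery then forces some type to 32, so 124 + 1 = 125.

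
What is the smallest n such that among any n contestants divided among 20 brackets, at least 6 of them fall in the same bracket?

There are 20 brackets acting as pigeonholes.
With 20 × 5 = 100 contestants we could place exactly 5 in each, with no class reaching 6.
One more forces some class to hold 6, so 100 + 1 = 101.

101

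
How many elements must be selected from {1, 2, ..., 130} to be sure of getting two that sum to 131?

Partition {1, …, 130} into 65 pairs: {1,130}, {2,129}, …, {65,66}.
Choosing 65 integers — say the integers 1 through 65 — takes one from each pair and avoids the property.
Choosing 66 forces two into the same pair by pigeonhole, and those sum to 131. So 66.

66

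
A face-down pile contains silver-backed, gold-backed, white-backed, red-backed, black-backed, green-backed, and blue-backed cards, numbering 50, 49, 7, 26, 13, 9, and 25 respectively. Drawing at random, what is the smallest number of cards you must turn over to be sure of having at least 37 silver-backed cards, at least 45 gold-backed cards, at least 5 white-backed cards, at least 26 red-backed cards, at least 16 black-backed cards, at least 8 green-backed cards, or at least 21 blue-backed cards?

Each of the 7 back colors has its own threshold; avoid all of them simultaneously.
The worst case stops just short of every target: 36 silver-backed, 44 gold-backed, 4 white-backed, 25 red-backed, all 13 black-backed, 7 green-backed, 20 blue-backed — 36 + 44 + 4 + 25 + 13 + 7 + 20 = 149 cards.
One more card must push some back color to its target, so 149 + 1 = 150.

150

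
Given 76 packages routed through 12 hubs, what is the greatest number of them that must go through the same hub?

7

If each of the 12 hubs held at most 6, the total would be at most 12 × 6 = 72 < 76, a contradiction.
So at least one holds ⌈76/12⌉ = 7.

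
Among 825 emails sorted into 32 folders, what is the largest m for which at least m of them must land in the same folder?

26

The 825 emails fall into 32 folders.
If each of the 32 folders held at most 25, the total would be at most 32 × 25 = 800 < 825, a contradiction.
So at least one holds ⌈825/32⌉ = 26.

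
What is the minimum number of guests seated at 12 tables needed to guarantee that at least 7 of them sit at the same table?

73

There are 12 tables acting as pigeonholes.
With 12 × 6 = 72 guests we could place exactly 6 in each, with no class reaching 7.
One more forces some class to hold 7, so 72 + 1 = 73.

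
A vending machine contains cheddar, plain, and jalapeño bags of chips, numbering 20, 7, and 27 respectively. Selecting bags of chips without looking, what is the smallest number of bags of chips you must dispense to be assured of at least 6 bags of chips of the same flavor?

The worst case takes 5 bags of chips of each flavor without reaching 6 of any: 3 × 5 = 15.
The next bag of chips must bring some flavor to 6, so 15 + 1 = 16.

16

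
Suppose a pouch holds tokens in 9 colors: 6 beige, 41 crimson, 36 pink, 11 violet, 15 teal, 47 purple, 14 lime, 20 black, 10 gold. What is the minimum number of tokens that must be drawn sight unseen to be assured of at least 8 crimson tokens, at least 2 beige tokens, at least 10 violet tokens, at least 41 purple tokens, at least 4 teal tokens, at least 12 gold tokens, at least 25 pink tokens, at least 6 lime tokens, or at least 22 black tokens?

120

Each of the 9 colors has its own threshold; avoid all of them simultaneously.
The worst case stops just short of every target: 1 beige, 7 crimson, 24 pink, 9 violet, 3 teal, 40 purple, 5 lime, all 20 black, all 10 gold — 1 + 7 + 24 + 9 + 3 + 40 + 5 + 20 + 10 = 119 tokens.
One more token must push some color to its target, so 119 + 1 = 120.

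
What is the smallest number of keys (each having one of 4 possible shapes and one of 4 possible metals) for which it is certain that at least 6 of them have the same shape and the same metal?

81

There are 4 × 4 = 16 (shape, metal) combinations acting as pigeonholes.
With 16 × 5 = 80 keys we could place exactly 5 in each, with no (shape, metal) pair reaching 6.
One more forces some (shape, metal) pair to hold 6, so 80 + 1 = 81.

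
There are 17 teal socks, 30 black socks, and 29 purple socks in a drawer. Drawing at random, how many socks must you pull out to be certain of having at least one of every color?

60

The hardest color to obtain is teal: we could draw every other sock first — 76 − 17 = 59 socks — without a single teal one.
The next draw must be teal, so 59 + 1 = 60.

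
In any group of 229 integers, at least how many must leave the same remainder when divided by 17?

The 229 integers fall into 17 residue classes modulo 17.
If each of the 17 residue classes modulo 17 held at most 13, the total would be at most 17 × 13 = 221 < 229, a contradiction.
So at least one holds ⌈229/17⌉ = 14.

14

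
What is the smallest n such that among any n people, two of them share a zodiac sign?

13

There are 12 zodiac signs acting as pigeonholes.
With 12 people we could place one in each, avoiding any repeat.
One more forces some class to hold 2, so 12 + 1 = 13.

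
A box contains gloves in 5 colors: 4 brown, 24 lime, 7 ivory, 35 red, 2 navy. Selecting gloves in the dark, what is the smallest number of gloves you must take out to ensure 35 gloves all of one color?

In the worst case we take at most 34 of each color, but all 4 brown, all 24 lime, all 7 ivory, and all 2 navy (fewer than 34), giving 4 + 24 + 7 + 34 + 2 = 71.
One more glove then forces some color to 35, so 71 + 1 = 72.

72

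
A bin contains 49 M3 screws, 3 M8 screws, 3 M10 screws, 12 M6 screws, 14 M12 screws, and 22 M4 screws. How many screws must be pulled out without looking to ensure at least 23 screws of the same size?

77

In the worst case we take at most 22 of each size, but all 3 M8, all 3 M10, all 12 M6, and all 14 M12 (fewer than 22), giving 22 + 3 + 3 + 12 + 14 + 22 = 76.
One more screw then forces some size to 23, so 76 + 1 = 77.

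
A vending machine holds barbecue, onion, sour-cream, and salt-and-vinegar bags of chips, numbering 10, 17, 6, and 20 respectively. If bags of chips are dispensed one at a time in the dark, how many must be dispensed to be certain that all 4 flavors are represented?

48

The hardest flavor to obtain is sour-cream: we could draw every other bag of chips first — 53 − 6 = 47 bags of chips — without a single sour-cream one.
The next draw must be sour-cream, so 47 + 1 = 48.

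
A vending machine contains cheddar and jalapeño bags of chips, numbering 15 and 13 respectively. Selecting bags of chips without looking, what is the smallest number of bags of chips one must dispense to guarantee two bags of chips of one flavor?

3

The worst case takes 1 bag of chips of each flavor without reaching 2 of any: 2 × 1 = 2.
The next bag of chips must bring some flavor to 2, so 2 + 1 = 3.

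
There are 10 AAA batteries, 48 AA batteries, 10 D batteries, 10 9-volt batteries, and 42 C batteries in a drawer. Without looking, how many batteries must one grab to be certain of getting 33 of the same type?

95

In the worst case we take at most 32 of each type, but all 10 AAA, all 10 D, and all 10 9-volt (fewer than 32), giving 10 + 32 + 10 + 10 + 32 = 94.
One more battery then forces some type to 33, so 94 + 1 = 95.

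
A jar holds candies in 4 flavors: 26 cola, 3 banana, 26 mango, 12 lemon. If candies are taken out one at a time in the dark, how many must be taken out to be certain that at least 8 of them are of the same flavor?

25

In the worst case we take at most 7 of each flavor, but all 3 banana (fewer than 7), giving 7 + 3 + 7 + 7 = 24.
One more candy then forces some flavor to 8, so 24 + 1 = 25.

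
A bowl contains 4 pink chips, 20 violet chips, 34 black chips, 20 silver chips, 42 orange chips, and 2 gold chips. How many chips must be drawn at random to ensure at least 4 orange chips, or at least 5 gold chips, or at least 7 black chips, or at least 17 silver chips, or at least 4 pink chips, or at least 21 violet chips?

Each of the 6 colors has its own threshold; avoid all of them simultaneously.
The worst case stops just short of every target: 3 pink, 20 violet, 6 black, 16 silver, 3 orange, all 2 gold — 3 + 20 + 6 + 16 + 3 + 2 = 50 chips.
One more chip must push some color to its target, so 50 + 1 = 51.

51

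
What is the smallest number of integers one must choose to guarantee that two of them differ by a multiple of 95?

96

Two integers differ by a multiple of 95 exactly when they share a remainder mod 95.
There are 95 residue classes mod 95, so 95 integers can all lie in distinct classes.
One more integer must repeat a residue, giving a difference divisible by 95. So n = 95 + 1 = 96.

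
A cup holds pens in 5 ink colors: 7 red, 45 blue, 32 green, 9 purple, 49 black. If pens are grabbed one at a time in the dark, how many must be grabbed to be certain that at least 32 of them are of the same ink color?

In the worst case we take at most 31 of each ink color, but all 7 red and all 9 purple (fewer than 31), giving 7 + 31 + 31 + 9 + 31 = 109.
One more pen then forces some ink color to 32, so 109 + 1 = 110.

110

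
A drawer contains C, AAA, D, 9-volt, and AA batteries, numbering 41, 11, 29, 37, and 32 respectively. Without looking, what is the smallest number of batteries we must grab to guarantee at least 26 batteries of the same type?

Treat the 5 types as pigeonholes.
In the worst case we take at most 25 of each type, but all 11 AAA (fewer than 25), giving 25 + 11 + 25 + 25 + 25 = 111.
One more battery then forces some type to 26, so 111 + 1 = 112.

112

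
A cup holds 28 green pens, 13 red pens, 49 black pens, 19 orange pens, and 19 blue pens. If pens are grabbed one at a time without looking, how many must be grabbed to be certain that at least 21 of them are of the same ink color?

92

Treat the 5 ink colors as pigeonholes.
In the worst case we take at most 20 of each ink color, but all 13 red, all 19 orange, and all 19 blue (fewer than 20), giving 20 + 13 + 20 + 19 + 19 = 91.
One more pen then forces some ink color to 21, so 91 + 1 = 92.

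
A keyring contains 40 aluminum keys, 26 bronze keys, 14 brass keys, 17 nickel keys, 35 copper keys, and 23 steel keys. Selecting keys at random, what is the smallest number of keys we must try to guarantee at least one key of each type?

The hardest type to obtain is brass: we could draw every other key first — 155 − 14 = 141 keys — without a single brass one.
The next draw must be brass, so 141 + 1 = 142.

142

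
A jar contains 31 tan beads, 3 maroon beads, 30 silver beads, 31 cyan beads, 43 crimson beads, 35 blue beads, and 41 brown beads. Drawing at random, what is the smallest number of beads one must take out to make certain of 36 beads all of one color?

201

Treat the 7 colors as pigeonholes.
In the worst case we take at most 35 of each color, but all 31 tan, all 3 maroon, all 30 silver, and all 31 cyan (fewer than 35), giving 31 + 3 + 30 + 31 + 35 + 35 + 35 = 200.
One more bead then forces some color to 36, so 200 + 1 = 201.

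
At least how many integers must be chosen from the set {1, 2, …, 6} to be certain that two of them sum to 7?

Partition {1, …, 6} into 3 pairs: {1,6}, {2,5}, …, {3,4}.
Choosing 3 integers — say the integers 1 through 3 — takes one from each pair and avoids the property.
Choosing 4 forces two into the same pair by pigeonhole, and those sum to 7. So 4.

4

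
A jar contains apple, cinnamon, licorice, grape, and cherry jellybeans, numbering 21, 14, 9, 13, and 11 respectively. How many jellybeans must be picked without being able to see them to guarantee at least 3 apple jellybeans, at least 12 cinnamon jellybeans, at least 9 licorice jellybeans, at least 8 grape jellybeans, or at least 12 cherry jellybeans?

40

The worst case stops just short of every target: 2 apple, 11 cinnamon, 8 licorice, 7 grape, 11 cherry — 2 + 11 + 8 + 7 + 11 = 39 jellybeans.
One more jellybean must push some flavor to its target, so 39 + 1 = 40.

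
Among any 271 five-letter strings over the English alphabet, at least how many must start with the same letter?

There are 26 possible first letters, which serve as the pigeonholes.
If each of the 26 possible first letters held at most 10, the total would be at most 26 × 10 = 260 < 271, a contradiction.
So at least one holds ⌈271/26⌉ = 11.

11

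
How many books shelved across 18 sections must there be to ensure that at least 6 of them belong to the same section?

91

There are 18 sections acting as pigeonholes.
With 18 × 5 = 90 books we could place exactly 5 in each, with no class reaching 6.
One more forces some class to hold 6, so 90 + 1 = 91.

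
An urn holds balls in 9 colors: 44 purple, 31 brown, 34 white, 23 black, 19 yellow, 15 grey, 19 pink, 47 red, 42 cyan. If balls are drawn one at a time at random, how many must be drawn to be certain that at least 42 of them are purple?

272

The worst case draws every non-purple ball first: 31 + 34 + 23 + 19 + 15 + 19 + 47 + 42 = 230.
The next 42 draws are then forced to be purple, giving 230 + 42 = 272.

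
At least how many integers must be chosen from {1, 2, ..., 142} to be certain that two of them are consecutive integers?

72

Partition {1, …, 142} into 71 pairs: {1,2}, {3,4}, …, {141,142}.
Choosing 71 integers — say the 71 even numbers 2, 4, …, 142 — takes one from each pair and avoids the property.
Choosing 72 forces two into the same pair by pigeonhole, and those are consecutive. So 72.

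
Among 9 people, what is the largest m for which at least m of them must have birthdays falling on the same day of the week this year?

If each of the 7 days of the week held at most 1, the total would be at most 7 × 1 = 7 < 9, a contradiction.
So at least one holds ⌈9/7⌉ = 2.

2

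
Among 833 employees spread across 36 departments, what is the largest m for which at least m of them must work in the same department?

The 833 employees fall into 36 departments.
If each of the 36 departments held at most 23, the total would be at most 36 × 23 = 828 < 833, a contradiction.
So at least one holds ⌈833/36⌉ = 24.

24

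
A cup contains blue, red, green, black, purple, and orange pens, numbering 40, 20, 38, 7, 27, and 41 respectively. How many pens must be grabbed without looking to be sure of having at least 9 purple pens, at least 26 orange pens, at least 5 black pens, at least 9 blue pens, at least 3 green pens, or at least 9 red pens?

The worst case stops just short of every target: 8 blue, 8 red, 2 green, 4 black, 8 purple, 25 orange — 8 + 8 + 2 + 4 + 8 + 25 = 55 pens.
One more pen must push some ink color to its target, so 55 + 1 = 56.

56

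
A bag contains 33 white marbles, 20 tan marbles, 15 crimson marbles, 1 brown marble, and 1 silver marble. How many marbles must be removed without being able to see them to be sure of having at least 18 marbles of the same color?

In the worst case we take at most 17 of each color, but all 15 crimson, all 1 brown, and all 1 silver (fewer than 17), giving 17 + 17 + 15 + 1 + 1 = 51.
One more marble then forces some color to 18, so 51 + 1 = 52.

52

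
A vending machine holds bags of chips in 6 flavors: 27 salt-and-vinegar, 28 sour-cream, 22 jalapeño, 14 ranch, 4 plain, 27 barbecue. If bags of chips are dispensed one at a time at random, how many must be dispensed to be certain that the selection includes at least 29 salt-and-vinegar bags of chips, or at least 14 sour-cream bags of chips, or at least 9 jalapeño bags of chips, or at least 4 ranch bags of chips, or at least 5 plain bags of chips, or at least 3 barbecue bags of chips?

58

The worst case stops just short of every target: all 27 salt-and-vinegar, 13 sour-cream, 8 jalapeño, 3 ranch, 4 plain, 2 barbecue — 27 + 13 + 8 + 3 + 4 + 2 = 57 bags of chips.
One more bag of chips must push some flavor to its target, so 57 + 1 = 58.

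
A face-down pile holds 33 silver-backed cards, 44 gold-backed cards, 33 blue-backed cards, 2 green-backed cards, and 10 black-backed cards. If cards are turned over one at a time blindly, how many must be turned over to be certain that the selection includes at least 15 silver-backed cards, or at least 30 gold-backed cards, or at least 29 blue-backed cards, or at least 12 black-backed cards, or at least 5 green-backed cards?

The worst case stops just short of every target: 14 silver-backed, 29 gold-backed, 28 blue-backed, all 2 green-backed, all 10 black-backed — 14 + 29 + 28 + 2 + 10 = 83 cards.
One more card must push some back color to its target, so 83 + 1 = 84.

84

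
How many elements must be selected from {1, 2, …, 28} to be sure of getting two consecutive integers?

15

Partition {1, …, 28} into 14 pairs: {1,2}, {3,4}, …, {27,28}.
Choosing 14 integers — say the 14 even numbers 2, 4, …, 28 — takes one from each pair and avoids the property.
Choosing 15 forces two into the same pair by pigeonhole, and those are consecutive. So 15.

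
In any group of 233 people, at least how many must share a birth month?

If each of the 12 months of the year held at most 19, the total would be at most 12 × 19 = 228 < 233, a contradiction.
So at least one holds ⌈233/12⌉ = 20.

20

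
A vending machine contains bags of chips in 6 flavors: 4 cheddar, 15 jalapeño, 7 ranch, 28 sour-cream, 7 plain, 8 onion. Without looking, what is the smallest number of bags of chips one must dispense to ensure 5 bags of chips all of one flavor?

Treat the 6 flavors as pigeonholes.
The worst case takes 4 bags of chips of each flavor without reaching 5 of any: 6 × 4 = 24.
The next bag of chips must bring some flavor to 5, so 24 + 1 = 25.

25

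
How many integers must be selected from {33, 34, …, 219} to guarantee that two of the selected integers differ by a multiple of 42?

43

Group the integers by remainder mod 42; there are 42 residue classes, each nonempty in this range.
Choosing one from each class (42 integers) avoids any shared remainder.
One more choice must repeat a class, so two differ by a multiple of 42. Hence 42 + 1 = 43.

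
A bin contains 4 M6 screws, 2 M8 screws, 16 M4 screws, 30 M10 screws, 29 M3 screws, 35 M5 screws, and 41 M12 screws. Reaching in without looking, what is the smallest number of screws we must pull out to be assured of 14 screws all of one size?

In the worst case we take at most 13 of each size, but all 4 M6 and all 2 M8 (fewer than 13), giving 4 + 2 + 13 + 13 + 13 + 13 + 13 = 71.
One more screw then forces some size to 14, so 71 + 1 = 72.

72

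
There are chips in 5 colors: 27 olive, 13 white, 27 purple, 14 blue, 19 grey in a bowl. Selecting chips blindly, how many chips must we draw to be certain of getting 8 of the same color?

36

Treat the 5 colors as pigeonholes.
The worst case takes 7 chips of each color without reaching 8 of any: 5 × 7 = 35.
The next chip must bring some color to 8, so 35 + 1 = 36.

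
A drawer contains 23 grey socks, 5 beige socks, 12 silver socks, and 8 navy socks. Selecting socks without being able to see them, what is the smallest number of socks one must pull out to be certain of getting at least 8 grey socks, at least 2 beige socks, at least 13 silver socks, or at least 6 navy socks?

26

The worst case stops just short of every target: 7 grey, 1 beige, 12 silver, 5 navy — 7 + 1 + 12 + 5 = 25 socks.
One more sock must push some color to its target, so 25 + 1 = 26.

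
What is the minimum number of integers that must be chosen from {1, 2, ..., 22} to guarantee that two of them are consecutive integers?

12

Partition {1, …, 22} into 11 pairs: {1,2}, {3,4}, …, {21,22}.
Choosing 11 integers — say the 11 even numbers 2, 4, …, 22 — takes one from each pair and avoids the property.
Choosing 12 forces two into the same pair by pigeonhole, and those are consecutive. So 12.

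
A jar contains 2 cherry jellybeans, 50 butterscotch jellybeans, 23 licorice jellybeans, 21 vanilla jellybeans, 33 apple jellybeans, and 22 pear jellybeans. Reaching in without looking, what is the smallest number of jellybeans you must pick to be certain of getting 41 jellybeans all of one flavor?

Treat the 6 flavors as pigeonholes.
In the worst case we take at most 40 of each flavor, but all 2 cherry, all 23 licorice, all 21 vanilla, all 33 apple, and all 22 pear (fewer than 40), giving 2 + 40 + 23 + 21 + 33 + 22 = 141.
One more jellybean then forces some flavor to 41, so 141 + 1 = 142.

142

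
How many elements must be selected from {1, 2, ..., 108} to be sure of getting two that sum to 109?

55

Partition {1, …, 108} into 54 pairs: {1,108}, {2,107}, …, {54,55}.
Choosing 54 integers — say the integers 1 through 54 — takes one from each pair and avoids the property.
Choosing 55 forces two into the same pair by pigeonhole, and those sum to 109. So 55.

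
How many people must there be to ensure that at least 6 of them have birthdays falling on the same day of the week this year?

36

There are 7 days of the week acting as pigeonholes.
With 7 × 5 = 35 people we could place exactly 5 in each, with no class reaching 6.
One more forces some class to hold 6, so 35 + 1 = 36.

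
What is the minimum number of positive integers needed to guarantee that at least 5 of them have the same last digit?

41

There are 10 possible last digits acting as pigeonholes.
With 10 × 4 = 40 positive integers we could place exactly 4 in each, with no class reaching 5.
One more forces some class to hold 5, so 40 + 1 = 41.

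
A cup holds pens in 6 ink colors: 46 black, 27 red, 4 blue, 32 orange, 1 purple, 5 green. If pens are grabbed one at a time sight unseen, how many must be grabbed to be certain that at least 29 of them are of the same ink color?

94

In the worst case we take at most 28 of each ink color, but all 27 red, all 4 blue, all 1 purple, and all 5 green (fewer than 28), giving 28 + 27 + 4 + 28 + 1 + 5 = 93.
One more pen then forces some ink color to 29, so 93 + 1 = 94.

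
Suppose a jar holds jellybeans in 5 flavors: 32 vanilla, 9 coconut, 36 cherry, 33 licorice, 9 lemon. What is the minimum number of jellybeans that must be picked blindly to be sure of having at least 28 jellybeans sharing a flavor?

In the worst case we take at most 27 of each flavor, but all 9 coconut and all 9 lemon (fewer than 27), giving 27 + 9 + 27 + 27 + 9 = 99.
One more jellybean then forces some flavor to 28, so 99 + 1 = 100.

100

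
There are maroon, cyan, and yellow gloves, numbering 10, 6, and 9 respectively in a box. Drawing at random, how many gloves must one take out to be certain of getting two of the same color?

4

The worst case takes 1 glove of each color without reaching 2 of any: 3 × 1 = 3.
The next glove must bring some color to 2, so 3 + 1 = 4.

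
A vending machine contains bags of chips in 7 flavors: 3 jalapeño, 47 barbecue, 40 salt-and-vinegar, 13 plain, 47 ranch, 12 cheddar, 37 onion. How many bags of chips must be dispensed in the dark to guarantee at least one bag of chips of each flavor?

The hardest flavor to obtain is jalapeño: we could draw every other bag of chips first — 199 − 3 = 196 bags of chips — without a single jalapeño one.
The next draw must be jalapeño, so 196 + 1 = 197.

197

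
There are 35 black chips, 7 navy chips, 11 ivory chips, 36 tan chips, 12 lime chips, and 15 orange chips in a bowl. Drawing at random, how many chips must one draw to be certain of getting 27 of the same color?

Treat the 6 colors as pigeonholes.
In the worst case we take at most 26 of each color, but all 7 navy, all 11 ivory, all 12 lime, and all 15 orange (fewer than 26), giving 26 + 7 + 11 + 26 + 12 + 15 = 97.
One more chip then forces some color to 27, so 97 + 1 = 98.

98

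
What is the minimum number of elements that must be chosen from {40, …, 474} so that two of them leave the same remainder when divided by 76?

77

Use the pigeonhole principle on residue classes: group the integers by remainder mod 76; there are 76 residue classes, each nonempty in this range.
Choosing one from each class (76 integers) avoids any shared remainder.
One more choice must repeat a class, so two differ by a multiple of 76. Hence 76 + 1 = 77.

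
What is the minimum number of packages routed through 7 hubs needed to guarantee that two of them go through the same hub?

There are 7 hubs acting as pigeonholes.
With 7 packages we could place one in each, avoiding any repeat.
One more forces some class to hold 2, so 7 + 1 = 8.

8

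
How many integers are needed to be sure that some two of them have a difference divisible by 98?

99

Use the pigeonhole principle on residue classes: two integers differ by a multiple of 98 exactly when they share a remainder mod 98.
There are 98 residue classes mod 98, so 98 integers can all lie in distinct classes.
One more integer must repeat a residue, giving a difference divisible by 98. So n = 98 + 1 = 99.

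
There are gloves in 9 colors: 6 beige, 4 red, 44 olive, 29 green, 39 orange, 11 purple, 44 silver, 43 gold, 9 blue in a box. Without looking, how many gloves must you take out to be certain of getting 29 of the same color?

In the worst case we take at most 28 of each color, but all 6 beige, all 4 red, all 11 purple, and all 9 blue (fewer than 28), giving 6 + 4 + 28 + 28 + 28 + 11 + 28 + 28 + 9 = 170.
One more glove then forces some color to 29, so 170 + 1 = 171.

171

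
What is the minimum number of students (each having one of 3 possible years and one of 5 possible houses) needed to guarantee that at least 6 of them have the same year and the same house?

76

There are 3 × 5 = 15 (year, house) combinations acting as pigeonholes.
With 15 × 5 = 75 students we could place exactly 5 in each, with no (year, house) pair reaching 6.
One more forces some (year, house) pair to hold 6, so 75 + 1 = 76.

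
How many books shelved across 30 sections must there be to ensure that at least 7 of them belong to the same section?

181

There are 30 sections acting as pigeonholes.
With 30 × 6 = 180 books we could place exactly 6 in each, with no class reaching 7.
One more forces some class to hold 7, so 180 + 1 = 181.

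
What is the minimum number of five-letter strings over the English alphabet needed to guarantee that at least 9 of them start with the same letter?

209

There are 26 possible first letters acting as pigeonholes.
With 26 × 8 = 208 five-letter strings over the English alphabet we could place exactly 8 in each, with no class reaching 9.
One more forces some class to hold 9, so 208 + 1 = 209.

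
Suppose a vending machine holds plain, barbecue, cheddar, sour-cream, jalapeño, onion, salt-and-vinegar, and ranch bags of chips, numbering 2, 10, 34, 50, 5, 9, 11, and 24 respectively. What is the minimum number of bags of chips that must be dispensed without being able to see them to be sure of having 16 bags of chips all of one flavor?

83

In the worst case we take at most 15 of each flavor, but all 2 plain, all 10 barbecue, all 5 jalapeño, all 9 onion, and all 11 salt-and-vinegar (fewer than 15), giving 2 + 10 + 15 + 15 + 5 + 9 + 11 + 15 = 82.
One more bag of chips then forces some flavor to 16, so 82 + 1 = 83.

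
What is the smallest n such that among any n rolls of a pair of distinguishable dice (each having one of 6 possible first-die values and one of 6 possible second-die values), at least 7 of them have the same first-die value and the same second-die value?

217

There are 6 × 6 = 36 (first-die value, second-die value) combinations acting as pigeonholes.
With 36 × 6 = 216 rolls of a pair of distinguishable dice we could place exactly 6 in each, with no (first-die value, second-die value) pair reaching 7.
One more forces some (first-die value, second-die value) pair to hold 7, so 216 + 1 = 217.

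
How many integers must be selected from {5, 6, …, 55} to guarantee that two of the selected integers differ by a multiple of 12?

Group the integers by remainder mod 12; there are 12 residue classes, each nonempty in this range.
Choosing one from each class (12 integers) avoids any shared remainder.
One more choice must repeat a class, so two differ by a multiple of 12. Hence 12 + 1 = 13.

13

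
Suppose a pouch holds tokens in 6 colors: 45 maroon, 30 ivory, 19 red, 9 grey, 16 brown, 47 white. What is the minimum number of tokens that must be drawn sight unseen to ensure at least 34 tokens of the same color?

141

In the worst case we take at most 33 of each color, but all 30 ivory, all 19 red, all 9 grey, and all 16 brown (fewer than 33), giving 33 + 30 + 19 + 9 + 16 + 33 = 140.
One more token then forces some color to 34, so 140 + 1 = 141.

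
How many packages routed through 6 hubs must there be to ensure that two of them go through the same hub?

There are 6 hubs acting as pigeonholes.
With 6 packages we could place one in each, avoiding any repeat.
One more forces some class to hold 2, so 6 + 1 = 7.

7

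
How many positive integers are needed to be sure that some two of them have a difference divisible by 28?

Two integers differ by a multiple of 28 exactly when they share a remainder mod 28.
There are 28 residue classes mod 28, so 28 integers can all lie in distinct classes.
One more integer must repeat a residue, giving a difference divisible by 28. So n = 28 + 1 = 29.

29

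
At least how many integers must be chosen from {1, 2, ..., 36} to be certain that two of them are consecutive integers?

Partition {1, …, 36} into 18 pairs: {1,2}, {3,4}, …, {35,36}.
Choosing 18 integers — say the 18 even numbers 2, 4, …, 36 — takes one from each pair and avoids the property.
Choosing 19 forces two into the same pair by pigeonhole, and those are consecutive. So 19.

19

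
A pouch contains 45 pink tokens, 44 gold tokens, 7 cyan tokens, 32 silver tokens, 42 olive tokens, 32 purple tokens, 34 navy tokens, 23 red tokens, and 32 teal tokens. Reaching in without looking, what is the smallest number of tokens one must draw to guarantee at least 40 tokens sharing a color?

278

In the worst case we take at most 39 of each color, but all 7 cyan, all 32 silver, all 32 purple, all 34 navy, all 23 red, and all 32 teal (fewer than 39), giving 39 + 39 + 7 + 32 + 39 + 32 + 34 + 23 + 32 = 277.
One more token then forces some color to 40, so 277 + 1 = 278.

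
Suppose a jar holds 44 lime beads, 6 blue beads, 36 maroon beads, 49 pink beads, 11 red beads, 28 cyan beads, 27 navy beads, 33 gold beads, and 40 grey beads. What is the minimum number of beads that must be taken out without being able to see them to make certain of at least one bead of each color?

269

The hardest color to obtain is blue: we could draw every other bead first — 274 − 6 = 268 beads — without a single blue one.
The next draw must be blue, so 268 + 1 = 269.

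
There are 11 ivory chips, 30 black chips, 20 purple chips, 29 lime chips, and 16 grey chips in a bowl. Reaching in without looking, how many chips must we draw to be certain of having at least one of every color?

The hardest color to obtain is ivory: we could draw every other chip first — 106 − 11 = 95 chips — without a single ivory one.
The next draw must be ivory, so 95 + 1 = 96.

96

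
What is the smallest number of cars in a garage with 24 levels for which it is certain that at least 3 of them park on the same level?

49

There are 24 levels acting as pigeonholes.
With 24 × 2 = 48 cars we could place exactly 2 in each, with no class reaching 3.
One more forces some class to hold 3, so 48 + 1 = 49.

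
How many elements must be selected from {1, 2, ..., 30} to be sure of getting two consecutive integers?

Partition {1, …, 30} into 15 pairs: {1,2}, {3,4}, …, {29,30}.
Choosing 15 integers — say the 15 even numbers 2, 4, …, 30 — takes one from each pair and avoids the property.
Choosing 16 forces two into the same pair by pigeonhole, and those are consecutive. So 16.

16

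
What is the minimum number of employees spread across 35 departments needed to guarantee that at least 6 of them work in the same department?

There are 35 departments acting as pigeonholes.
With 35 × 5 = 175 employees we could place exactly 5 in each, with no class reaching 6.
One more forces some class to hold 6, so 175 + 1 = 176.

176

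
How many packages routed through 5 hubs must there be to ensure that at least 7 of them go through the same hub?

There are 5 hubs acting as pigeonholes.
With 5 × 6 = 30 packages we could place exactly 6 in each, with no class reaching 7.
One more forces some class to hold 7, so 30 + 1 = 31.

31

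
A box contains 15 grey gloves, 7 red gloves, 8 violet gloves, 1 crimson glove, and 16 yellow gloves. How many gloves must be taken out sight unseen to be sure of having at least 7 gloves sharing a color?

Treat the 5 colors as pigeonholes.
In the worst case we take at most 6 of each color, but all 1 crimson (fewer than 6), giving 6 + 6 + 6 + 1 + 6 = 25.
One more glove then forces some color to 7, so 25 + 1 = 26.

26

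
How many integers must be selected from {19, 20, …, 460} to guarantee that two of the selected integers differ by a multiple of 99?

Group the integers by remainder mod 99; there are 99 residue classes, each nonempty in this range.
Choosing one from each class (99 integers) avoids any shared remainder.
One more choice must repeat a class, so two differ by a multiple of 99. Hence 99 + 1 = 100.

100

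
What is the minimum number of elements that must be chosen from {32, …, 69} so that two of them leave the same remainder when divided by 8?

9

Group the integers by remainder mod 8; there are 8 residue classes, each nonempty in this range.
Choosing one from each class (8 integers) avoids any shared remainder.
One more choice must repeat a class, so two differ by a multiple of 8. Hence 8 + 1 = 9.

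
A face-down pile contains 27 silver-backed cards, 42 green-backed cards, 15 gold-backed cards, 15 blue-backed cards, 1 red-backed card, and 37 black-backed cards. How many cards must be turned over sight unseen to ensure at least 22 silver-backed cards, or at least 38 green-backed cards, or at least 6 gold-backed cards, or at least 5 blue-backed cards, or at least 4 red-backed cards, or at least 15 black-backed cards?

83

The worst case stops just short of every target: 21 silver-backed, 37 green-backed, 5 gold-backed, 4 blue-backed, all 1 red-backed, 14 black-backed — 21 + 37 + 5 + 4 + 1 + 14 = 82 cards.
One more card must push some back color to its target, so 82 + 1 = 83.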